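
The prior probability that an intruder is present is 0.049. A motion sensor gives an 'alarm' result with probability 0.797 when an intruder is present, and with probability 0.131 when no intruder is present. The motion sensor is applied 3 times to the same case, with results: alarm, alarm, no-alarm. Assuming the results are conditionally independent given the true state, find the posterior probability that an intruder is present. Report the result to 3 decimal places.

With H the event that an intruder is present, the joint likelihood of the observed sequence is P(data|H) = 0.797·0.797·0.203 = 0.12895 and P(data|¬H) = 0.131·0.131·0.869 = 0.014913.
Bayes: P(H|data) = 0.049·0.12895 / (0.049·0.12895 + 0.951·0.014913) = 0.0063184/0.020501 = 0.3082.

Posterior P(H) ≈ 0.308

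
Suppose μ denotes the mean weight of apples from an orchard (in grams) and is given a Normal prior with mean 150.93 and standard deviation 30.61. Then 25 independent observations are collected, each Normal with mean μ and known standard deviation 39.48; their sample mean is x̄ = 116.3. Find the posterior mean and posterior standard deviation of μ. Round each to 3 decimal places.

With known σ, the Normal prior is conjugate. Weight on the data is w = (n/σ²)/(n/σ² + 1/τ₀²) = 0.0160393/(0.0160393+0.00106727) = 0.93761.
Posterior mean = w·x̄ + (1−w)·μ₀ = 0.93761·116.3 + 0.062389·150.93 = 118.461. Posterior variance = 1/(0.0160393+0.00106727) = 58.4570, so SD = 7.646.

Posterior mean ≈ 118.461; posterior SD ≈ 7.646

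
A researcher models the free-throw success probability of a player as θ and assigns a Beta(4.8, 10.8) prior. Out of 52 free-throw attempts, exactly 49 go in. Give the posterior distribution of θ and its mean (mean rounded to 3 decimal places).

The binomial likelihood is conjugate to the Beta prior: with 49 successes and 3 failures, the posterior is Beta(4.8+49, 10.8+3) = Beta(53.8, 13.8).
E[θ | data] = 53.8/(53.8+13.8) = 0.796.

Posterior: Beta(53.8, 13.8); mean ≈ 0.796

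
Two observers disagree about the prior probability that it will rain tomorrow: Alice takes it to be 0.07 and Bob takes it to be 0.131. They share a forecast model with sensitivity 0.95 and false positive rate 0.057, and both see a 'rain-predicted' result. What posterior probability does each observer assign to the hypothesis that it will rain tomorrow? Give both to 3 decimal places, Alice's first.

Alice: 0.556; Bob: 0.715

The likelihood ratio for a 'rain-predicted' result is 0.95/0.057 = 16.667.
Alice: prior odds 0.07/0.93 = 0.075269; posterior odds 1.2545; posterior probability 0.556.
Bob: prior odds 0.131/0.869 = 0.15075; posterior odds 2.5125; posterior probability 0.715.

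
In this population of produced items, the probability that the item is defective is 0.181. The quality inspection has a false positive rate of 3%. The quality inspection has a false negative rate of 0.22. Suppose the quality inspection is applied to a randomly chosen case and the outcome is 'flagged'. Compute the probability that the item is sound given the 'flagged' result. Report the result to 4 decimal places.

P(¬H | E) ≈ 0.1482

Let H be the event that the item is defective. P(H) = 0.181, so P(¬H) = 0.819. With E the 'flagged' result, P(E|H) = 0.78 and P(E|¬H) = 0.03.
P(E) = 0.78·0.181 + 0.03·0.819 = 0.14118 + 0.024570 = 0.16575.
By Bayes' theorem, P(H|E) = 0.14118 / 0.16575 = 0.8518. Hence P(¬H|E) = 1 − 0.8518 = 0.1482.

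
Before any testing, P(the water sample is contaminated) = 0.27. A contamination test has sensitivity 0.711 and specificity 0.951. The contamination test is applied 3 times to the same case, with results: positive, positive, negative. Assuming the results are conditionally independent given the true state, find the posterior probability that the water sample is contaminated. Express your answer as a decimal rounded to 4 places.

Let H be the event that the water sample is contaminated; start with P(H) = 0.27. P('positive'|H) = 0.711, P('positive'|¬H) = 0.049.
Update on result 1 ('positive'): P(H) ← 0.711·0.2700 / (0.711·0.2700 + 0.049·0.7300) = 0.19197/0.22774 = 0.8429.
Update on result 2 ('positive'): P(H) ← 0.711·0.8429 / (0.711·0.8429 + 0.049·0.1571) = 0.59933/0.60702 = 0.9873.
Update on result 3 ('negative'): P(H) ← 0.289·0.9873 / (0.289·0.9873 + 0.951·0.0127) = 0.28534/0.29739 = 0.9595.

Posterior P(H) ≈ 0.9595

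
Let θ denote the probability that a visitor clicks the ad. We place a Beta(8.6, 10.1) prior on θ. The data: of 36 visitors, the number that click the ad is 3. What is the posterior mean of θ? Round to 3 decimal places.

Posterior mean ≈ 0.212

The binomial likelihood is conjugate to the Beta prior: with 3 successes and 33 failures, the posterior is Beta(8.6+3, 10.1+33) = Beta(11.6, 43.1).
E[θ | data] = 11.6/(11.6+43.1) = 0.212.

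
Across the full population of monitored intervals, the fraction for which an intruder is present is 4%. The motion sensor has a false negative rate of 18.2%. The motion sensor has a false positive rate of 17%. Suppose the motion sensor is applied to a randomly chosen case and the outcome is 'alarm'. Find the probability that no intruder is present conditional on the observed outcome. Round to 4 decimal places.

P(¬H | E) ≈ 0.8330

Let H be the event that an intruder is present. P(H) = 0.04, so P(¬H) = 0.96. With E the 'alarm' result, P(E|H) = 0.818 and P(E|¬H) = 0.17.
P(E) = 0.818·0.04 + 0.17·0.96 = 0.032720 + 0.16320 = 0.19592.
By Bayes' theorem, P(H|E) = 0.032720 / 0.19592 = 0.1670. Hence P(¬H|E) = 1 − 0.1670 = 0.8330.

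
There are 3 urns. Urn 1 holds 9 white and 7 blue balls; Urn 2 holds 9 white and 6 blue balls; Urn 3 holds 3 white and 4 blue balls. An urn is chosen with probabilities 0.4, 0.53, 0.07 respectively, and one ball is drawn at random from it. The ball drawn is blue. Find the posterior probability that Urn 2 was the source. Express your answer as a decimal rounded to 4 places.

Tabulate prior·likelihood by source: [1] prior 0.4, lik 0.4375, product 0.1750; [2] prior 0.53, lik 0.4, product 0.2120; [3] prior 0.07, lik 0.5714, product 0.04000.
Normalizing constant = 0.42700; the posterior for Urn 2 is its product over the sum, 0.2120/0.42700 = 0.4965.

Posterior probability ≈ 0.4965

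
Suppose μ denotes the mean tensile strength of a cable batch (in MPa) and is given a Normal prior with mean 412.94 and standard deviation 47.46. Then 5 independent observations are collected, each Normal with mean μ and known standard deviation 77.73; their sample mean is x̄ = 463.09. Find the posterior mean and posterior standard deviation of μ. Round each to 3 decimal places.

Posterior mean ≈ 445.580; posterior SD ≈ 28.044

With known σ, the Normal prior is conjugate. Weight on the data is w = (n/σ²)/(n/σ² + 1/τ₀²) = 0.00082755/(0.00082755+0.00044396) = 0.65084.
Posterior mean = w·x̄ + (1−w)·μ₀ = 0.65084·463.09 + 0.34916·412.94 = 445.580. Posterior variance = 1/(0.00082755+0.00044396) = 786.468, so SD = 28.044.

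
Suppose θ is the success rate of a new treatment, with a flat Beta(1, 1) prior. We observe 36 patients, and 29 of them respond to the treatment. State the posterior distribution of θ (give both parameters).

The binomial likelihood is conjugate to the Beta prior: with 29 successes and 7 failures, the posterior is Beta(1+29, 1+7) = Beta(30, 8).

Posterior: Beta(30, 8)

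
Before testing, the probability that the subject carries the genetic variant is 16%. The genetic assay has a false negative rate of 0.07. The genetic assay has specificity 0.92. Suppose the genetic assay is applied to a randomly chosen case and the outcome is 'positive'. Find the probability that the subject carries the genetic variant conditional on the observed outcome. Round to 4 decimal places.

P(H | E) ≈ 0.6889

Write H for 'the subject carries the genetic variant'. Prior odds H:¬H = 0.16/0.84 = 0.19048. For the 'positive' outcome, the likelihood ratio is 0.93/0.08 = 11.625.
Posterior odds = 0.19048 × 11.625 = 2.2143, so P(H|E) = 2.2143/(1+2.2143) = 0.6889.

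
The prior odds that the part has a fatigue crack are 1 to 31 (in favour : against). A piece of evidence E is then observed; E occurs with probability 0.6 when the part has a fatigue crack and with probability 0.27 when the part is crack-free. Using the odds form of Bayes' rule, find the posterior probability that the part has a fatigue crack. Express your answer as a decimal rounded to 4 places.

Posterior probability ≈ 0.0669

Prior odds = 1/31 = 0.032258.
Likelihood ratio for E = 0.6/0.27 = 2.2222.
Posterior odds = prior odds × LR = 0.071685.
Posterior probability = odds/(1+odds) = 0.071685/1.0717 = 0.0669.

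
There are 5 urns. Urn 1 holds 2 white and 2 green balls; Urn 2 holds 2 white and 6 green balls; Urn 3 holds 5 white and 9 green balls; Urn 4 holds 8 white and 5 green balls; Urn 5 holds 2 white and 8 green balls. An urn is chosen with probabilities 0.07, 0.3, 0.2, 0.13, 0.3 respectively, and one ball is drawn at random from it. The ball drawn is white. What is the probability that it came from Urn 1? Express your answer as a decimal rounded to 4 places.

P(white|Urn 1) = 0.5; P(white|Urn 2) = 0.25; P(white|Urn 3) = 0.3571; P(white|Urn 4) = 0.6154; P(white|Urn 5) = 0.2.
Prior × likelihood for each source: 0.07·0.5=0.03500, 0.3·0.25=0.07500, 0.2·0.3571=0.07143, 0.13·0.6154=0.08000, 0.3·0.2=0.06000. Summing gives P(white) = 0.32143.
P(Urn 1 | white) = 0.03500 / 0.32143 = 0.1089.

Posterior probability ≈ 0.1089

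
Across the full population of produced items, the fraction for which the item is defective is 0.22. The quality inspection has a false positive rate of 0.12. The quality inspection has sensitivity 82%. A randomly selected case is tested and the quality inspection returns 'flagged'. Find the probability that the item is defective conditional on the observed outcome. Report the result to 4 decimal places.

Write H for 'the item is defective'. Prior odds H:¬H = 0.22/0.78 = 0.28205. For the 'flagged' outcome, the likelihood ratio is 0.82/0.12 = 6.8333.
Posterior odds = 0.28205 × 6.8333 = 1.9274, so P(H|E) = 1.9274/(1+1.9274) = 0.6584.

P(H | E) ≈ 0.6584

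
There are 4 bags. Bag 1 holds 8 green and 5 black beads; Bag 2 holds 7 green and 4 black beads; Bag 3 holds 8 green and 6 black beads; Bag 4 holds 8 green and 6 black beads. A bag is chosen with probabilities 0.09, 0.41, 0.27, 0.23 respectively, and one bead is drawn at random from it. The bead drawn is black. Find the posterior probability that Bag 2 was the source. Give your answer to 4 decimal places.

Posterior probability ≈ 0.3746

P(black|Bag 1) = 0.3846; P(black|Bag 2) = 0.3636; P(black|Bag 3) = 0.4286; P(black|Bag 4) = 0.4286.
Prior × likelihood for each source: 0.09·0.3846=0.03462, 0.41·0.3636=0.1491, 0.27·0.4286=0.1157, 0.23·0.4286=0.09857. Summing gives P(black) = 0.39799.
P(Bag 2 | black) = 0.1491 / 0.39799 = 0.3746.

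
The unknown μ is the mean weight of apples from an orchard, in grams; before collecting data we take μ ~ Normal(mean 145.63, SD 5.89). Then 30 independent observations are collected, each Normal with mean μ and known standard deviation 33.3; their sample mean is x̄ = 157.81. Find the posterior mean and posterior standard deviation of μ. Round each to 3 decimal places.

With known σ, the Normal prior is conjugate. Weight on the data is w = (n/σ²)/(n/σ² + 1/τ₀²) = 0.0270541/(0.0270541+0.0288250) = 0.48415.
Posterior mean = w·x̄ + (1−w)·μ₀ = 0.48415·157.81 + 0.51585·145.63 = 151.527. Posterior variance = 1/(0.0270541+0.0288250) = 17.8958, so SD = 4.230.

Posterior mean ≈ 151.527; posterior SD ≈ 4.230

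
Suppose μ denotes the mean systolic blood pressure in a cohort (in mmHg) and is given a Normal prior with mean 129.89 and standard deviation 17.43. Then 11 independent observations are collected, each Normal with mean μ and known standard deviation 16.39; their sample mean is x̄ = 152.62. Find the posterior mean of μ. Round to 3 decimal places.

With known σ, the Normal prior is conjugate. Weight on the data is w = (n/σ²)/(n/σ² + 1/τ₀²) = 0.0409482/(0.0409482+0.00329159) = 0.92560.
Posterior mean = w·x̄ + (1−w)·μ₀ = 0.92560·152.62 + 0.074403·129.89 = 150.929.

Posterior mean ≈ 150.929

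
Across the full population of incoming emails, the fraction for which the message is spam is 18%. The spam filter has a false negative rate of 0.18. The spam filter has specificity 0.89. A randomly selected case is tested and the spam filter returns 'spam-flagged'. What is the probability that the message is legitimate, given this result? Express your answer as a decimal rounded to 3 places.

P(¬H | E) ≈ 0.379

Let H be the event that the message is spam. P(H) = 0.18, so P(¬H) = 0.82. With E the 'spam-flagged' result, P(E|H) = 0.82 and P(E|¬H) = 0.11.
P(E) = 0.82·0.18 + 0.11·0.82 = 0.14760 + 0.090200 = 0.23780.
By Bayes' theorem, P(H|E) = 0.14760 / 0.23780 = 0.621. Hence P(¬H|E) = 1 − 0.621 = 0.379.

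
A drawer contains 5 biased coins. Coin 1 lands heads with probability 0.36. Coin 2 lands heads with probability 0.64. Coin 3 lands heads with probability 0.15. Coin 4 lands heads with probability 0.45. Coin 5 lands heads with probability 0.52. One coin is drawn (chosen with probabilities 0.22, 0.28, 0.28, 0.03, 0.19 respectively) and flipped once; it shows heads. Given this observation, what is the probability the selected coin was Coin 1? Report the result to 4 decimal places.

Posterior probability ≈ 0.1919

P(heads|C1) = 0.36; P(heads|C2) = 0.64; P(heads|C3) = 0.15; P(heads|C4) = 0.45; P(heads|C5) = 0.52.
Prior × likelihood for each source: 0.22·0.36=0.07920, 0.28·0.64=0.1792, 0.28·0.15=0.04200, 0.03·0.45=0.01350, 0.19·0.52=0.09880. Summing gives P(heads) = 0.41270.
P(Coin 1 | heads) = 0.07920 / 0.41270 = 0.1919.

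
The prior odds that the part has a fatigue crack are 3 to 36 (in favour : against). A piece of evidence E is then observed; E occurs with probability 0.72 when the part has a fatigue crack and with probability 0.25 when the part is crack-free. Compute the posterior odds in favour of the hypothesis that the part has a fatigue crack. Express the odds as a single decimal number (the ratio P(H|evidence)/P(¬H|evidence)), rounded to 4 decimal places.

Posterior odds ≈ 0.2400

Prior odds = 3/36 = 0.083333.
Likelihood ratio for E = 0.72/0.25 = 2.8800.
Posterior odds = prior odds × LR = 0.24000.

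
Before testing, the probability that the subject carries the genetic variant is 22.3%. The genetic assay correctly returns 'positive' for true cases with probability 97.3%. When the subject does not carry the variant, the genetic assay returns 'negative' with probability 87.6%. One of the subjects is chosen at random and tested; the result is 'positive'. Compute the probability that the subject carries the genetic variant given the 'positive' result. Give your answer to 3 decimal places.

Let H be the event that the subject carries the genetic variant. P(H) = 0.223, so P(¬H) = 0.777. With E the 'positive' result, P(E|H) = 0.973 and P(E|¬H) = 0.124.
P(E) = 0.973·0.223 + 0.124·0.777 = 0.21698 + 0.096348 = 0.31333.
By Bayes' theorem, P(H|E) = 0.21698 / 0.31333 = 0.693.

P(H | E) ≈ 0.693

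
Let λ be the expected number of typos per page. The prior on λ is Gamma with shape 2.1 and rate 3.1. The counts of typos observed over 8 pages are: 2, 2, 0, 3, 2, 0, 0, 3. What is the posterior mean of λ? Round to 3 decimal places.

Posterior mean ≈ 1.270

The Poisson likelihood adds the total count to the shape and the number of exposure periods to the rate. Here ∑xᵢ = 12 and n = 8, so shape 2.1→14.1 and rate 3.1→11.1.
E[λ | data] = 14.1/11.1 = 1.270.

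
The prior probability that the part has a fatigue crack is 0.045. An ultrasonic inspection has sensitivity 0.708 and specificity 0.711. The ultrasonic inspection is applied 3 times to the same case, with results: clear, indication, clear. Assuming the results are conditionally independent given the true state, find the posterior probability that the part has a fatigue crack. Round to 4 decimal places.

Let H be the event that the part has a fatigue crack; start with P(H) = 0.045. P('indication'|H) = 0.708, P('indication'|¬H) = 0.289.
Update on result 1 ('clear'): P(H) ← 0.292·0.0450 / (0.292·0.0450 + 0.711·0.9550) = 0.013140/0.69215 = 0.0190.
Update on result 2 ('indication'): P(H) ← 0.708·0.0190 / (0.708·0.0190 + 0.289·0.9810) = 0.013441/0.29695 = 0.0453.
Update on result 3 ('clear'): P(H) ← 0.292·0.0453 / (0.292·0.0453 + 0.711·0.9547) = 0.013217/0.69203 = 0.0191.

Posterior P(H) ≈ 0.0191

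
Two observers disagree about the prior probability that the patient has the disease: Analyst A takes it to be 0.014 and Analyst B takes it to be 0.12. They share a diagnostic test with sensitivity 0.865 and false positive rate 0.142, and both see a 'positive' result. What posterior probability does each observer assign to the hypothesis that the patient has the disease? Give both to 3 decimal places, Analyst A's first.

Analyst A: 0.080; Analyst B: 0.454

The likelihood ratio for a 'positive' result is 0.865/0.142 = 6.0915.
Analyst A: prior odds 0.014/0.986 = 0.014199; posterior odds 0.086493; posterior probability 0.080.
Analyst B: prior odds 0.12/0.88 = 0.13636; posterior odds 0.83067; posterior probability 0.454.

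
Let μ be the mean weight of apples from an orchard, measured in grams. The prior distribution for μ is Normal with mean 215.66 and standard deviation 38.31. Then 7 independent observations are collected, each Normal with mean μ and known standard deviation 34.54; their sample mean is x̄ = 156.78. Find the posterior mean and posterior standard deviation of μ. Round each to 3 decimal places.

With known σ, the Normal prior is conjugate. Weight on the data is w = (n/σ²)/(n/σ² + 1/τ₀²) = 0.00586750/(0.00586750+0.00068136) = 0.89596.
Posterior mean = w·x̄ + (1−w)·μ₀ = 0.89596·156.78 + 0.10404·215.66 = 162.906. Posterior variance = 1/(0.00586750+0.00068136) = 152.698, so SD = 12.357.

Posterior mean ≈ 162.906; posterior SD ≈ 12.357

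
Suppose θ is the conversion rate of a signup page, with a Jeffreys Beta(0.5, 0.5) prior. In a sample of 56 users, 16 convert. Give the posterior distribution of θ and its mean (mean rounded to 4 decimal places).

Posterior: Beta(16.5, 40.5); mean ≈ 0.2895

Observing 16 successes and 40 failures updates Beta(0.5, 0.5) by adding the success and failure counts to the two shape parameters: α = 0.5+16 = 16.5, β = 0.5+40 = 40.5.
Posterior mean = α/(α+β) = 16.5/57 = 0.2895.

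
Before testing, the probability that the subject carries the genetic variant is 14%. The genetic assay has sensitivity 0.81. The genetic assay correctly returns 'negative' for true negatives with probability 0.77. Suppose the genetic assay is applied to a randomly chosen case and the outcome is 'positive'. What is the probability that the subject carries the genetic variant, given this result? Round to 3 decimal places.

Write H for 'the subject carries the genetic variant'. Prior odds H:¬H = 0.14/0.86 = 0.16279. For the 'positive' outcome, the likelihood ratio is 0.81/0.23 = 3.5217.
Posterior odds = 0.16279 × 3.5217 = 0.57331, so P(H|E) = 0.57331/(1+0.57331) = 0.364.

P(H | E) ≈ 0.364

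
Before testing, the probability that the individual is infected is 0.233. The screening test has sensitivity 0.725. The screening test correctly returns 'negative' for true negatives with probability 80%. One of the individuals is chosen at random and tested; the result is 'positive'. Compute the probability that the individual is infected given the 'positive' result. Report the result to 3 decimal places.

P(H | E) ≈ 0.524

Write H for 'the individual is infected'. Prior odds H:¬H = 0.233/0.767 = 0.30378. For the 'positive' outcome, the likelihood ratio is 0.725/0.2 = 3.6250.
Posterior odds = 0.30378 × 3.6250 = 1.1012, so P(H|E) = 1.1012/(1+1.1012) = 0.524.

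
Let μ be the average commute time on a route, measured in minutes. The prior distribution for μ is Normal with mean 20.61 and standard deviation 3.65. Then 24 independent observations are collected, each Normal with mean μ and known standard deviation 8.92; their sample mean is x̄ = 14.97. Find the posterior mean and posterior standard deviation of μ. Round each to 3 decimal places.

Prior precision 1/τ₀² = 1/3.65² = 0.0750610; data precision n/σ² = 24/8.92² = 0.301635.
Posterior precision = 0.0750610 + 0.301635 = 0.376696, giving posterior SD = 1/√0.376696 = 1.629.
Posterior mean = (0.0750610·20.61 + 0.301635·14.97) / 0.376696 = 16.094.

Posterior mean ≈ 16.094; posterior SD ≈ 1.629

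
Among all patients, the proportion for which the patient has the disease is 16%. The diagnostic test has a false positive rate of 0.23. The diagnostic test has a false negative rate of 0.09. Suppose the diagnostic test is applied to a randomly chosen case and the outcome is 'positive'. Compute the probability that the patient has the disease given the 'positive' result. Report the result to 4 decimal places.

Write H for 'the patient has the disease'. Prior odds H:¬H = 0.16/0.84 = 0.19048. For the 'positive' outcome, the likelihood ratio is 0.91/0.23 = 3.9565.
Posterior odds = 0.19048 × 3.9565 = 0.75362, so P(H|E) = 0.75362/(1+0.75362) = 0.4298.

P(H | E) ≈ 0.4298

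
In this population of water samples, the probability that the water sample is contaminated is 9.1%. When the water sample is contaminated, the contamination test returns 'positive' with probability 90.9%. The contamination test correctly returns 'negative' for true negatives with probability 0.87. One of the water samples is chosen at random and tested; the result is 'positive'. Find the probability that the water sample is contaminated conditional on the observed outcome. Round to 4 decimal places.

Let H be the event that the water sample is contaminated. P(H) = 0.091, so P(¬H) = 0.909. With E the 'positive' result, P(E|H) = 0.909 and P(E|¬H) = 0.13.
P(E) = 0.909·0.091 + 0.13·0.909 = 0.082719 + 0.11817 = 0.20089.
By Bayes' theorem, P(H|E) = 0.082719 / 0.20089 = 0.4118.

P(H | E) ≈ 0.4118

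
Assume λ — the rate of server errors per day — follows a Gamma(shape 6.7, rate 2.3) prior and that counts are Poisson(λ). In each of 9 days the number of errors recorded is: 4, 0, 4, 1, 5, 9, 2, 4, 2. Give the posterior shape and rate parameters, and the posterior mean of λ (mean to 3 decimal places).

The Poisson likelihood adds the total count to the shape and the number of exposure periods to the rate. Here ∑xᵢ = 31 and n = 9, so shape 6.7→37.7 and rate 2.3→11.3.
E[λ | data] = 37.7/11.3 = 3.336.

Posterior: Gamma(shape=37.7, rate=11.3); mean ≈ 3.336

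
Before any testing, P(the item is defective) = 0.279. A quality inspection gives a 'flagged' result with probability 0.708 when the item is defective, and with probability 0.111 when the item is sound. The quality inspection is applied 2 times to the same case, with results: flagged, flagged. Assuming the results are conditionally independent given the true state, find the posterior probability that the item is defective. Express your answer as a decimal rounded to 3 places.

Let H be the event that the item is defective; start with P(H) = 0.279. P('flagged'|H) = 0.708, P('flagged'|¬H) = 0.111.
Update on result 1 ('flagged'): P(H) ← 0.708·0.2790 / (0.708·0.2790 + 0.111·0.7210) = 0.19753/0.27756 = 0.7117.
Update on result 2 ('flagged'): P(H) ← 0.708·0.7117 / (0.708·0.7117 + 0.111·0.2883) = 0.50386/0.53586 = 0.9403.

Posterior P(H) ≈ 0.940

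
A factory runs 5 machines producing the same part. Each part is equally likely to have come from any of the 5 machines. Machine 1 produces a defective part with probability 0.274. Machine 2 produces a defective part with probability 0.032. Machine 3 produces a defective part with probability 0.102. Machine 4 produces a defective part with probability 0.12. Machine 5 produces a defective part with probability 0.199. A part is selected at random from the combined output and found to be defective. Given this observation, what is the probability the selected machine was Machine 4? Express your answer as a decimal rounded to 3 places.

Posterior probability ≈ 0.165

Tabulate prior·likelihood by source: [1] prior 0.2, lik 0.274, product 0.05480; [2] prior 0.2, lik 0.032, product 0.006400; [3] prior 0.2, lik 0.102, product 0.02040; [4] prior 0.2, lik 0.12, product 0.02400; [5] prior 0.2, lik 0.199, product 0.03980.
Normalizing constant = 0.14540; the posterior for Machine 4 is its product over the sum, 0.02400/0.14540 = 0.165.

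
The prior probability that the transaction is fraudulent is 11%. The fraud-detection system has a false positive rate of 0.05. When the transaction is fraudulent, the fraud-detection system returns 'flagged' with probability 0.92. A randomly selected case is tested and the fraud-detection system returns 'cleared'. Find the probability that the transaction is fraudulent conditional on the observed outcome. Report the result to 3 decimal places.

P(H | E) ≈ 0.010

Let H be the event that the transaction is fraudulent. P(H) = 0.11, so P(¬H) = 0.89. With E the 'cleared' result, P(E|H) = 0.08 and P(E|¬H) = 0.95.
P(E) = 0.08·0.11 + 0.95·0.89 = 0.0088000 + 0.84550 = 0.85430.
By Bayes' theorem, P(H|E) = 0.0088000 / 0.85430 = 0.010.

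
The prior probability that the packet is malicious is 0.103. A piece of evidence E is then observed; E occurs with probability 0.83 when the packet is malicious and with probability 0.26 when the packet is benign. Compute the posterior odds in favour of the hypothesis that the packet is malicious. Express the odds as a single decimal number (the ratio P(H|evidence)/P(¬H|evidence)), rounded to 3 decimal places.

Prior odds = 0.103/(1−0.103) = 0.11483.
Likelihood ratio for E = 0.83/0.26 = 3.1923.
Posterior odds = prior odds × LR = 0.36656.

Posterior odds ≈ 0.367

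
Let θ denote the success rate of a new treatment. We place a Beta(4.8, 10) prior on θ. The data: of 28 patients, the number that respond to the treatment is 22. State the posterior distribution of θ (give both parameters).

Posterior: Beta(26.8, 16)

Observing 22 successes and 6 failures updates Beta(4.8, 10) by adding the success and failure counts to the two shape parameters: α = 4.8+22 = 26.8, β = 10+6 = 16.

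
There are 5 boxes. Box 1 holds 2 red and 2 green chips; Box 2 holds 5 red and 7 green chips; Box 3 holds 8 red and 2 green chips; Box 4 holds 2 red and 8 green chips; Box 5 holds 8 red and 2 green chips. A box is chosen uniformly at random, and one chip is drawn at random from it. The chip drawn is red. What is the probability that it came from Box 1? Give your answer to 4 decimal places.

P(red|Box 1) = 0.5; P(red|Box 2) = 0.4167; P(red|Box 3) = 0.8; P(red|Box 4) = 0.2; P(red|Box 5) = 0.8.
Prior × likelihood for each source: 0.2·0.5=0.1000, 0.2·0.4167=0.08333, 0.2·0.8=0.1600, 0.2·0.2=0.04000, 0.2·0.8=0.1600. Summing gives P(red) = 0.54333.
P(Box 1 | red) = 0.1000 / 0.54333 = 0.1840.

Posterior probability ≈ 0.1840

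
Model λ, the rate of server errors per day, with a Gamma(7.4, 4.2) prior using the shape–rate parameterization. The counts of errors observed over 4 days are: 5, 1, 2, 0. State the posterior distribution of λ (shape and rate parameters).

The Poisson likelihood adds the total count to the shape and the number of exposure periods to the rate. Here ∑xᵢ = 8 and n = 4, so shape 7.4→15.4 and rate 4.2→8.2.

Posterior: Gamma(shape=15.4, rate=8.2)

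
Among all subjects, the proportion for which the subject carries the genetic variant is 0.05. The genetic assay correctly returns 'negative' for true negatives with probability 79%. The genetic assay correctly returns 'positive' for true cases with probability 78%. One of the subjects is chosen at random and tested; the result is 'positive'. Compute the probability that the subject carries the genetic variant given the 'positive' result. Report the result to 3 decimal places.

Write H for 'the subject carries the genetic variant'. Prior odds H:¬H = 0.05/0.95 = 0.052632. For the 'positive' outcome, the likelihood ratio is 0.78/0.21 = 3.7143.
Posterior odds = 0.052632 × 3.7143 = 0.19549, so P(H|E) = 0.19549/(1+0.19549) = 0.164.

P(H | E) ≈ 0.164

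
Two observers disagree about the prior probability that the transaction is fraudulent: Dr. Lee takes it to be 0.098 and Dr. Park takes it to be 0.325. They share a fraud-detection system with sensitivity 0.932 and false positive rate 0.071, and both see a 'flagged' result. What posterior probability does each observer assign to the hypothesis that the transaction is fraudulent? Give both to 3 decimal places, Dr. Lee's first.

P('+'|H) = 0.932, P('+'|¬H) = 0.071.
Dr. Lee: numerator 0.932·0.098 = 0.091336; evidence = 0.091336+0.071·0.902 = 0.15538; posterior = 0.588.
Dr. Park: numerator 0.932·0.325 = 0.30290; evidence = 0.30290+0.071·0.675 = 0.35082; posterior = 0.863.

Dr. Lee: 0.588; Dr. Park: 0.863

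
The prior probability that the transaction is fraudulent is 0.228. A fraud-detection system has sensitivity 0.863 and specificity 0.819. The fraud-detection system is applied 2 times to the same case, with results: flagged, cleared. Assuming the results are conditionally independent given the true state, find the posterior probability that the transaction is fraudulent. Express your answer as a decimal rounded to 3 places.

With H the event that the transaction is fraudulent, the joint likelihood of the observed sequence is P(data|H) = 0.863·0.137 = 0.11823 and P(data|¬H) = 0.181·0.819 = 0.14824.
Bayes: P(H|data) = 0.228·0.11823 / (0.228·0.11823 + 0.772·0.14824) = 0.026957/0.14140 = 0.1906.

Posterior P(H) ≈ 0.191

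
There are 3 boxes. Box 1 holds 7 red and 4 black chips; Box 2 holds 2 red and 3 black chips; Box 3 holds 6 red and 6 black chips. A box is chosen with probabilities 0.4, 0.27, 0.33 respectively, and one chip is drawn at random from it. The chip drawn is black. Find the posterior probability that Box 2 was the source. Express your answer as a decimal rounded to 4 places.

Tabulate prior·likelihood by source: [1] prior 0.4, lik 0.3636, product 0.1455; [2] prior 0.27, lik 0.6, product 0.1620; [3] prior 0.33, lik 0.5, product 0.1650.
Normalizing constant = 0.47245; the posterior for Box 2 is its product over the sum, 0.1620/0.47245 = 0.3429.

Posterior probability ≈ 0.3429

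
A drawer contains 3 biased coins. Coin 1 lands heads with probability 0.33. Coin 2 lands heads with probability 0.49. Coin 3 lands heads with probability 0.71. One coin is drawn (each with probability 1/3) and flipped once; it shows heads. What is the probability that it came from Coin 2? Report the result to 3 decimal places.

P(heads|C1) = 0.33; P(heads|C2) = 0.49; P(heads|C3) = 0.71.
Prior × likelihood for each source: 0.333333·0.33=0.1100, 0.333333·0.49=0.1633, 0.333333·0.71=0.2367. Summing gives P(heads) = 0.51000.
P(Coin 2 | heads) = 0.1633 / 0.51000 = 0.320.

Posterior probability ≈ 0.320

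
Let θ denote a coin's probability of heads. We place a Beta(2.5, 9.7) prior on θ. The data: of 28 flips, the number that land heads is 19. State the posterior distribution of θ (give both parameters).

Posterior: Beta(21.5, 18.7)

The binomial likelihood is conjugate to the Beta prior: with 19 successes and 9 failures, the posterior is Beta(2.5+19, 9.7+9) = Beta(21.5, 18.7).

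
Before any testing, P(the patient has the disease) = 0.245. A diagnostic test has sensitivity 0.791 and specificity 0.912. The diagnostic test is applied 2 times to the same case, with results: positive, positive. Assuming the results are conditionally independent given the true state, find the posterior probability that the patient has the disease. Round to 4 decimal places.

Posterior P(H) ≈ 0.9633

Let H be the event that the patient has the disease; start with P(H) = 0.245. P('positive'|H) = 0.791, P('positive'|¬H) = 0.088.
Update on result 1 ('positive'): P(H) ← 0.791·0.2450 / (0.791·0.2450 + 0.088·0.7550) = 0.19379/0.26023 = 0.7447.
Update on result 2 ('positive'): P(H) ← 0.791·0.7447 / (0.791·0.7447 + 0.088·0.2553) = 0.58905/0.61152 = 0.9633.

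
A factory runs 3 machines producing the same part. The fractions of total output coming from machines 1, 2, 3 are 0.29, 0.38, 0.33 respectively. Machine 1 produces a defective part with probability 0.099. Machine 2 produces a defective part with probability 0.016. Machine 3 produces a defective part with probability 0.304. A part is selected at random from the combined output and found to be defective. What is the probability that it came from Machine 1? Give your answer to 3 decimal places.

Posterior probability ≈ 0.212

P(defective|M1) = 0.099; P(defective|M2) = 0.016; P(defective|M3) = 0.304.
Prior × likelihood for each source: 0.29·0.099=0.02871, 0.38·0.016=0.006080, 0.33·0.304=0.1003. Summing gives P(defective) = 0.13511.
P(Machine 1 | defective) = 0.02871 / 0.13511 = 0.212.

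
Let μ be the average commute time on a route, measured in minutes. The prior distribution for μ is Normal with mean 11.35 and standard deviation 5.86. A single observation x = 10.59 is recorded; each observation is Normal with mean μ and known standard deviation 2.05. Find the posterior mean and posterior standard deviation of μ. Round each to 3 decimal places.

With known σ, the Normal prior is conjugate. Weight on the data is w = (n/σ²)/(n/σ² + 1/τ₀²) = 0.237954/(0.237954+0.0291209) = 0.89096.
Posterior mean = w·x̄ + (1−w)·μ₀ = 0.89096·10.59 + 0.10904·11.35 = 10.673. Posterior variance = 1/(0.237954+0.0291209) = 3.74427, so SD = 1.935.

Posterior mean ≈ 10.673; posterior SD ≈ 1.935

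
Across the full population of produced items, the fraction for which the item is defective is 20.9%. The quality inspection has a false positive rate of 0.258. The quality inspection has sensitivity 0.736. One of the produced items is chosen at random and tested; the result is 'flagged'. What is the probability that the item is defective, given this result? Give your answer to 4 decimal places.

P(H | E) ≈ 0.4298

Write H for 'the item is defective'. Prior odds H:¬H = 0.209/0.791 = 0.26422. For the 'flagged' outcome, the likelihood ratio is 0.736/0.258 = 2.8527.
Posterior odds = 0.26422 × 2.8527 = 0.75375, so P(H|E) = 0.75375/(1+0.75375) = 0.4298.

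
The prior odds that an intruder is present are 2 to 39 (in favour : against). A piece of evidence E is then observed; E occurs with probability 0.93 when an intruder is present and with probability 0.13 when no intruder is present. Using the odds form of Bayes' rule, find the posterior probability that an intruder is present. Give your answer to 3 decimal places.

Prior odds = 2/39 = 0.051282.
Likelihood ratio for E = 0.93/0.13 = 7.1538.
Posterior odds = prior odds × LR = 0.36686.
Posterior probability = odds/(1+odds) = 0.36686/1.3669 = 0.268.

Posterior probability ≈ 0.268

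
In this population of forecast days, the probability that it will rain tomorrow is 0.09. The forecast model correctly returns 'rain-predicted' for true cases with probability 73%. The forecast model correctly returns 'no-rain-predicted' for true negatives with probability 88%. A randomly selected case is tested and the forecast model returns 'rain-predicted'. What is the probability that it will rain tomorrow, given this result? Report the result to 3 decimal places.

Write H for 'it will rain tomorrow'. Prior odds H:¬H = 0.09/0.91 = 0.098901. For the 'rain-predicted' outcome, the likelihood ratio is 0.73/0.12 = 6.0833.
Posterior odds = 0.098901 × 6.0833 = 0.60165, so P(H|E) = 0.60165/(1+0.60165) = 0.376.

P(H | E) ≈ 0.376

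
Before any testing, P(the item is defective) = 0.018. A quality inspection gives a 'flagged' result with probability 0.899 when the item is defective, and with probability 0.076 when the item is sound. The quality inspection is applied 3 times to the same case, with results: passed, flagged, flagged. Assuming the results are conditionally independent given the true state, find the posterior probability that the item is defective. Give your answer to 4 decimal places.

Let H be the event that the item is defective; start with P(H) = 0.018. P('flagged'|H) = 0.899, P('flagged'|¬H) = 0.076.
Update on result 1 ('passed'): P(H) ← 0.101·0.0180 / (0.101·0.0180 + 0.924·0.9820) = 0.0018180/0.90919 = 0.0020.
Update on result 2 ('flagged'): P(H) ← 0.899·0.0020 / (0.899·0.0020 + 0.076·0.9980) = 0.0017976/0.077646 = 0.0232.
Update on result 3 ('flagged'): P(H) ← 0.899·0.0232 / (0.899·0.0232 + 0.076·0.9768) = 0.020813/0.095054 = 0.2190.

Posterior P(H) ≈ 0.2190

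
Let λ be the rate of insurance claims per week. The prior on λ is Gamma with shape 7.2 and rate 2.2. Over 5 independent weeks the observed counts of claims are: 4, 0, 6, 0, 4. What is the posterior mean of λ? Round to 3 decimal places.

Total count ∑xᵢ = 14 over n = 5 weeks.
Gamma is conjugate to the Poisson likelihood: posterior is Gamma(shape = 7.2+14 = 21.2, rate = 2.2+5 = 7.2).
Posterior mean = shape/rate = 21.2/7.2 = 2.944.

Posterior mean ≈ 2.944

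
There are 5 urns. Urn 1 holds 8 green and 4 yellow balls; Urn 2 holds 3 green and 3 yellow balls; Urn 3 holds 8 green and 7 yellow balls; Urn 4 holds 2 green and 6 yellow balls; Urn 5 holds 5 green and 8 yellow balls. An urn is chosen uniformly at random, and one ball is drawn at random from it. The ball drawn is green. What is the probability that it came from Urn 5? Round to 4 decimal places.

Tabulate prior·likelihood by source: [1] prior 0.2, lik 0.6667, product 0.1333; [2] prior 0.2, lik 0.5, product 0.1000; [3] prior 0.2, lik 0.5333, product 0.1067; [4] prior 0.2, lik 0.25, product 0.05000; [5] prior 0.2, lik 0.3846, product 0.07692.
Normalizing constant = 0.46692; the posterior for Urn 5 is its product over the sum, 0.07692/0.46692 = 0.1647.

Posterior probability ≈ 0.1647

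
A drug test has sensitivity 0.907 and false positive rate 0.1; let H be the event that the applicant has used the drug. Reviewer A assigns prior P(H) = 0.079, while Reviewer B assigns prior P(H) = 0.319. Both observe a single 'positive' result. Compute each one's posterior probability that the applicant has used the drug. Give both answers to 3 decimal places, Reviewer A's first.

Reviewer A: 0.438; Reviewer B: 0.809

P('+'|H) = 0.907, P('+'|¬H) = 0.1.
Reviewer A: numerator 0.907·0.079 = 0.071653; evidence = 0.071653+0.1·0.921 = 0.16375; posterior = 0.438.
Reviewer B: numerator 0.907·0.319 = 0.28933; evidence = 0.28933+0.1·0.681 = 0.35743; posterior = 0.809.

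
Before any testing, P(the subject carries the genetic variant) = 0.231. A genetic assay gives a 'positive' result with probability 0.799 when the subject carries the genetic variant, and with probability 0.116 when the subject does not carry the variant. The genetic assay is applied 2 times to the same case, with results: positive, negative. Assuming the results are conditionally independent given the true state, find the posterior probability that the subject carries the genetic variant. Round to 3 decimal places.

Posterior P(H) ≈ 0.320

With H the event that the subject carries the genetic variant, the joint likelihood of the observed sequence is P(data|H) = 0.799·0.201 = 0.16060 and P(data|¬H) = 0.116·0.884 = 0.10254.
Bayes: P(H|data) = 0.231·0.16060 / (0.231·0.16060 + 0.769·0.10254) = 0.037098/0.11595 = 0.3199.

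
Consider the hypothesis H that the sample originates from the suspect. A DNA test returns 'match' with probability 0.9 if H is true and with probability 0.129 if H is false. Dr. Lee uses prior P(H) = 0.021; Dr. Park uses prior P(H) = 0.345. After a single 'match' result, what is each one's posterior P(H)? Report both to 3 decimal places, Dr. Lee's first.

Dr. Lee: 0.130; Dr. Park: 0.786

P('+'|H) = 0.9, P('+'|¬H) = 0.129.
Dr. Lee: numerator 0.9·0.021 = 0.018900; evidence = 0.018900+0.129·0.979 = 0.14519; posterior = 0.130.
Dr. Park: numerator 0.9·0.345 = 0.31050; evidence = 0.31050+0.129·0.655 = 0.39499; posterior = 0.786.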